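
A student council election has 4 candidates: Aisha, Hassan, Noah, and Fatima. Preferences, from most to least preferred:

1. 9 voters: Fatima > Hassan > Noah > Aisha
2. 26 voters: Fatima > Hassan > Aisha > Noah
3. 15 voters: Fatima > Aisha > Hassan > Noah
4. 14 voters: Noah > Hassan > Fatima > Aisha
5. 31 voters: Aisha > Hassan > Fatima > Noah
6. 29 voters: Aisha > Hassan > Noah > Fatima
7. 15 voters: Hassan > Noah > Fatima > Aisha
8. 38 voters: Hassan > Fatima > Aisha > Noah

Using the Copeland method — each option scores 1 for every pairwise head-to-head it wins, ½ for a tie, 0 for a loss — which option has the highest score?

Aisha: beats Noah; loses to Hassan and Fatima → score 1.
Hassan: beats Aisha, Noah, and Fatima → score 3.
Noah: loses to Aisha, Hassan, and Fatima → score 0.
Fatima: beats Aisha and Noah; loses to Hassan → score 2.
Hassan has the best pairwise record.

Hassan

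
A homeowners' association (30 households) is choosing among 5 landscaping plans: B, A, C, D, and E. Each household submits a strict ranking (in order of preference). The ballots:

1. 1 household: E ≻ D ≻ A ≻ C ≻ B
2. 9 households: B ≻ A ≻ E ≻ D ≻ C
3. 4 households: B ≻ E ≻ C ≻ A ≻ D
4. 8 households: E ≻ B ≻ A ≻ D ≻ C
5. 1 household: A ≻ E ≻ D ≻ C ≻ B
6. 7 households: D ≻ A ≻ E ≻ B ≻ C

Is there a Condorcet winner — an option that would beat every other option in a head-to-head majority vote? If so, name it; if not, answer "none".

Checking pairwise contests:
E beats B 17–13.
B beats A 21–9.
B beats C 28–2.
B beats D 21–9.
A beats E 17–13.
Every option loses at least one head-to-head, so there is no Condorcet winner.

none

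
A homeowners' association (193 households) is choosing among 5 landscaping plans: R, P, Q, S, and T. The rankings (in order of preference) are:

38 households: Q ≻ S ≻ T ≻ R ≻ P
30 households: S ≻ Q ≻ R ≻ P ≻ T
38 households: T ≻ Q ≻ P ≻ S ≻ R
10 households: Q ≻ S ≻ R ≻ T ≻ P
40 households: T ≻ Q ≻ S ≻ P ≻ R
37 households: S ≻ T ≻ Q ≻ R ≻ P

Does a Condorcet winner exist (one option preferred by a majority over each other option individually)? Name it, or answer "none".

Checking pairwise contests:
Q beats R 193–0.
R beats P 115–78.
T beats Q 115–78.
Q beats S 126–67.
S beats T 115–78.
Every option loses at least one head-to-head, so there is no Condorcet winner.

none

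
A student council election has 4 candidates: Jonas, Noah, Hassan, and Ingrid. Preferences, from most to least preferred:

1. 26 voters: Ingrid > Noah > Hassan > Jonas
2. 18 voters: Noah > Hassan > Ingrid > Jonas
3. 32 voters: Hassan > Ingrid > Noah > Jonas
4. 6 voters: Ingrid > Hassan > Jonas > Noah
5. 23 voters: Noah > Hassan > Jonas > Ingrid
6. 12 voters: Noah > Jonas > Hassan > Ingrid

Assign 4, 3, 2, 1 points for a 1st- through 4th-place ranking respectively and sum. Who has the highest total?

Noah

Jonas: 26·1 + 18·1 + 32·1 + 6·2 + 23·2 + 12·3 = 170
Noah: 26·3 + 18·4 + 32·2 + 6·1 + 23·4 + 12·4 = 360
Hassan: 26·2 + 18·3 + 32·4 + 6·3 + 23·3 + 12·2 = 345
Ingrid: 26·4 + 18·2 + 32·3 + 6·4 + 23·1 + 12·1 = 295
Noah has the highest Borda score (360).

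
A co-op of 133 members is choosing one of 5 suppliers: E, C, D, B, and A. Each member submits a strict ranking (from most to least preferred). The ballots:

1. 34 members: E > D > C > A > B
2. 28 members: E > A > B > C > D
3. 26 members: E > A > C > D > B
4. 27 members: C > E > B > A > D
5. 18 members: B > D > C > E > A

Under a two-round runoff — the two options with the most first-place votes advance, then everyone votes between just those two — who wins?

E

Round 1 first-place votes: E 88, C 27, D 0, B 18, A 0.
E and C advance.
Runoff: E is preferred to C by 88 voters; C by 45.
E wins the runoff.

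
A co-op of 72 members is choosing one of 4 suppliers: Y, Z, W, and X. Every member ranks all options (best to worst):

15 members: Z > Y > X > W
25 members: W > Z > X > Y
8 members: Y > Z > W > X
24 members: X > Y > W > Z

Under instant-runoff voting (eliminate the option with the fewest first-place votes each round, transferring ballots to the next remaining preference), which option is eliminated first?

Round 1: Y 8, Z 15, W 25, X 24. Eliminate Y.

Y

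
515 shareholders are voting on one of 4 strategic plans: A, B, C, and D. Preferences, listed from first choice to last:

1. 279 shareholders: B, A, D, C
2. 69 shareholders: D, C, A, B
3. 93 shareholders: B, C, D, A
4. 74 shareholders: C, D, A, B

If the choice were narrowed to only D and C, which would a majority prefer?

D

Voters preferring D to C: 348; preferring C to D: 167.
D wins the head-to-head.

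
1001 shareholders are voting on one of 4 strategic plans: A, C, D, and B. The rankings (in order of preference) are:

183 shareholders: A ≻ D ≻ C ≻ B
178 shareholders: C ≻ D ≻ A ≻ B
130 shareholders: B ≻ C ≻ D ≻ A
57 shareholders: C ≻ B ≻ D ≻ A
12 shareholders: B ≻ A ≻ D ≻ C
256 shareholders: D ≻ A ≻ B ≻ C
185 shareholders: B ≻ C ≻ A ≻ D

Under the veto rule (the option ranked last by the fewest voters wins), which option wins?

Last-place votes: A 187, C 268, D 185, B 361.
D is ranked last by the fewest voters, so D wins.

D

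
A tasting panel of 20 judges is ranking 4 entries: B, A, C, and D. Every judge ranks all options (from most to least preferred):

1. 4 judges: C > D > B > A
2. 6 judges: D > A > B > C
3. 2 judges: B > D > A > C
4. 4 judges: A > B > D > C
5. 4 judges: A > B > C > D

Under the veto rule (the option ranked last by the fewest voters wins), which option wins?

Last-place votes: B 0, A 4, C 12, D 4.
B is ranked last by the fewest voters, so B wins.

B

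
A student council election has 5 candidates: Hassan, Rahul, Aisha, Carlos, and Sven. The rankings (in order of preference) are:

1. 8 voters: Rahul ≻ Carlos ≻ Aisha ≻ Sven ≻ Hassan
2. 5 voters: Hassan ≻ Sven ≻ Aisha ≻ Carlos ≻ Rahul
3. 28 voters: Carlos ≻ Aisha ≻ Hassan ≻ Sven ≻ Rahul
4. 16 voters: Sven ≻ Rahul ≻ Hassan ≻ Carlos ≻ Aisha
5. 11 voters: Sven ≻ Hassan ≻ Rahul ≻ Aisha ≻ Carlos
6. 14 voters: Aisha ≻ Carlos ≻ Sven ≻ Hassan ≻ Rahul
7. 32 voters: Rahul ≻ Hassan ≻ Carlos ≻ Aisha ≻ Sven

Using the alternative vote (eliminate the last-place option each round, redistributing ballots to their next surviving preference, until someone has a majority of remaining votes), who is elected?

Rahul

Round 1: Hassan 5, Rahul 40, Aisha 14, Carlos 28, Sven 27. Eliminate Hassan.
Round 2: Rahul 40, Aisha 14, Carlos 28, Sven 32. Eliminate Aisha.
Round 3: Rahul 40, Carlos 42, Sven 32. Eliminate Sven.
Round 4: Rahul 67, Carlos 47. Rahul has a majority.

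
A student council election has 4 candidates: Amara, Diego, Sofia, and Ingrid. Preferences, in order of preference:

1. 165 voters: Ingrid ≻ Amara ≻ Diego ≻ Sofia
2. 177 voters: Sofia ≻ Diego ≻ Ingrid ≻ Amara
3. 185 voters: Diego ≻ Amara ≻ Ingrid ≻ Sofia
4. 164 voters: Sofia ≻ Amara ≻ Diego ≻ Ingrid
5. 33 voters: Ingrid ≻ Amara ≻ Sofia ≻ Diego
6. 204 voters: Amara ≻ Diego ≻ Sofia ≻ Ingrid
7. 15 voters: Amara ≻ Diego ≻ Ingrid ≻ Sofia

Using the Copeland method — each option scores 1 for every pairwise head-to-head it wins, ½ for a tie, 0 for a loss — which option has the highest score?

Amara: beats Diego, Sofia, and Ingrid → score 3.
Diego: beats Sofia and Ingrid; loses to Amara → score 2.
Sofia: beats Ingrid; loses to Amara and Diego → score 1.
Ingrid: loses to Amara, Diego, and Sofia → score 0.
Amara has the best pairwise record.

Amara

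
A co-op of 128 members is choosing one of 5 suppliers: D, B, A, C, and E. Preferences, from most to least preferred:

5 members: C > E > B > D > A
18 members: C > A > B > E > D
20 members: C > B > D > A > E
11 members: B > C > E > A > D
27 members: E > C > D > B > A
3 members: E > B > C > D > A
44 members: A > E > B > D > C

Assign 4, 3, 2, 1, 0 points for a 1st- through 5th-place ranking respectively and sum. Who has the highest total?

D: 5·1 + 18·0 + 20·2 + 11·0 + 27·2 + 3·1 + 44·1 = 146
B: 5·2 + 18·2 + 20·3 + 11·4 + 27·1 + 3·3 + 44·2 = 274
A: 5·0 + 18·3 + 20·1 + 11·1 + 27·0 + 3·0 + 44·4 = 261
C: 5·4 + 18·4 + 20·4 + 11·3 + 27·3 + 3·2 + 44·0 = 292
E: 5·3 + 18·1 + 20·0 + 11·2 + 27·4 + 3·4 + 44·3 = 307
E has the highest Borda score (307).

E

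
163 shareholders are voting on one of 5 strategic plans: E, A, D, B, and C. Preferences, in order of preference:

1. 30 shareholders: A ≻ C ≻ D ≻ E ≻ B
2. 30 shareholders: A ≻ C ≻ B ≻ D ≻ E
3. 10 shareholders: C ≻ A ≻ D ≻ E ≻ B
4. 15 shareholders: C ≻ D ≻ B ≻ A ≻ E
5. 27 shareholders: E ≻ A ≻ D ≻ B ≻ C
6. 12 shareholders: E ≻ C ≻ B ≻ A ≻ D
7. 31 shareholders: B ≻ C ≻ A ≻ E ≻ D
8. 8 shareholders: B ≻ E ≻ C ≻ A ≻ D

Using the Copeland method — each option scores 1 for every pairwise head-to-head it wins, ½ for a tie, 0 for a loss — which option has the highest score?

E: loses to A, D, B, and C → score 0.
A: beats E, D, B, and C → score 4.
D: beats E and B; loses to A and C → score 2.
B: beats E; loses to A, D, and C → score 1.
C: beats E, D, and B; loses to A → score 3.
A has the best pairwise record.

A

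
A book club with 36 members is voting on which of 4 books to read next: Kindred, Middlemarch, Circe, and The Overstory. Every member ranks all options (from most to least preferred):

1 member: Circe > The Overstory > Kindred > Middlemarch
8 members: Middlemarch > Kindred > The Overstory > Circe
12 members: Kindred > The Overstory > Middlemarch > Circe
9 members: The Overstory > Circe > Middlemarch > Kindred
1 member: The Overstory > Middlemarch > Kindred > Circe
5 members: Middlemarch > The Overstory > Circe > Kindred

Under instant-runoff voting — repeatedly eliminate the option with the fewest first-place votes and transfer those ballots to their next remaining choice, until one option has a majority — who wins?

Round 1: Kindred 12, Middlemarch 13, Circe 1, The Overstory 10. Eliminate Circe.
Round 2: Kindred 12, Middlemarch 13, The Overstory 11. Eliminate The Overstory.
Round 3: Kindred 13, Middlemarch 23. Middlemarch has a majority.

Middlemarch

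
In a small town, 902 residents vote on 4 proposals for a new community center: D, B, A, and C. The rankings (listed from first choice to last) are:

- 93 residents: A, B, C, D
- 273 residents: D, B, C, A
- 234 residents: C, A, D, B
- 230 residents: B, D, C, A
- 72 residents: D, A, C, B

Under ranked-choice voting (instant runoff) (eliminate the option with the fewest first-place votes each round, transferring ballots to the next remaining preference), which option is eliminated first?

Round 1: D 345, B 230, A 93, C 234. Eliminate A.

A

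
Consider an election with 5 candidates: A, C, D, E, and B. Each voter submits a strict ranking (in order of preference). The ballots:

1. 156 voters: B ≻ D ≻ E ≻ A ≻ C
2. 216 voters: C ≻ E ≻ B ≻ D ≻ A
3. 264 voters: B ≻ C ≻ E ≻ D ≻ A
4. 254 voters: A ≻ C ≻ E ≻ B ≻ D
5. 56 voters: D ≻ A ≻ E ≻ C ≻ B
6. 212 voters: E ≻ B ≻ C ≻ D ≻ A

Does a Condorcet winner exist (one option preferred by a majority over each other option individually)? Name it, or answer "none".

Checking pairwise contests:
C beats A 692–466.
B beats C 632–526.
C beats D 946–212.
C beats E 734–424.
E beats B 738–420.
Every option loses at least one head-to-head, so there is no Condorcet winner.

none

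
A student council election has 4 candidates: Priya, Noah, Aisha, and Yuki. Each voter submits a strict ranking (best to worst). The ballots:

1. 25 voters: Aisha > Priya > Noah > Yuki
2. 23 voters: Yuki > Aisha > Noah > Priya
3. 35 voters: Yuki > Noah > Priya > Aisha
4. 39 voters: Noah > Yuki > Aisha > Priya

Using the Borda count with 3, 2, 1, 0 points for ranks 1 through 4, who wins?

Priya: 25·2 + 23·0 + 35·1 + 39·0 = 85
Noah: 25·1 + 23·1 + 35·2 + 39·3 = 235
Aisha: 25·3 + 23·2 + 35·0 + 39·1 = 160
Yuki: 25·0 + 23·3 + 35·3 + 39·2 = 252
Yuki has the highest Borda score (252).

Yuki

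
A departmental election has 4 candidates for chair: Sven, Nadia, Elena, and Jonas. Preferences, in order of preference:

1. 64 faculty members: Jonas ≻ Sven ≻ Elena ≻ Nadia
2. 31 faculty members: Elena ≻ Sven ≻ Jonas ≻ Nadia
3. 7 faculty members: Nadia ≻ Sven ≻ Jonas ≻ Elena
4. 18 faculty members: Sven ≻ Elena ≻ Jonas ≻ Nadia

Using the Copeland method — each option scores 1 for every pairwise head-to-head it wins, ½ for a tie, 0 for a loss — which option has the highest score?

Jonas

Sven: beats Nadia and Elena; loses to Jonas → score 2.
Nadia: loses to Sven, Elena, and Jonas → score 0.
Elena: beats Nadia; loses to Sven and Jonas → score 1.
Jonas: beats Sven, Nadia, and Elena → score 3.
Jonas has the best pairwise record.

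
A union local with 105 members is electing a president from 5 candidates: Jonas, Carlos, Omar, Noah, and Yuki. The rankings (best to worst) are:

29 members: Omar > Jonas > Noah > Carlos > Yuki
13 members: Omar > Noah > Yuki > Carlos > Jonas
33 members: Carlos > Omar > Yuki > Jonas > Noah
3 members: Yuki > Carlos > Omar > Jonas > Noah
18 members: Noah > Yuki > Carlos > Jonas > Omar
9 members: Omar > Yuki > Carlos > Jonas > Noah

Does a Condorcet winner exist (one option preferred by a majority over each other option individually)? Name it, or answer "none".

Checking pairwise contests:
Carlos beats Jonas 76–29.
Noah beats Carlos 60–45.
Carlos beats Omar 54–51.
Jonas beats Noah 74–31.
Carlos beats Yuki 62–43.
Every option loses at least one head-to-head, so there is no Condorcet winner.

none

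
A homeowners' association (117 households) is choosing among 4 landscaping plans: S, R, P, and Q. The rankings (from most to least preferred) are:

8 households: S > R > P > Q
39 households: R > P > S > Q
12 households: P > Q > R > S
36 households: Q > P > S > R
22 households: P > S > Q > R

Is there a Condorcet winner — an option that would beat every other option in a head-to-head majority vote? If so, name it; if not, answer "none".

P

P vs S: 109–8 for P.
P vs R: 70–47 for P.
P vs Q: 81–36 for P.
P beats every other option head-to-head.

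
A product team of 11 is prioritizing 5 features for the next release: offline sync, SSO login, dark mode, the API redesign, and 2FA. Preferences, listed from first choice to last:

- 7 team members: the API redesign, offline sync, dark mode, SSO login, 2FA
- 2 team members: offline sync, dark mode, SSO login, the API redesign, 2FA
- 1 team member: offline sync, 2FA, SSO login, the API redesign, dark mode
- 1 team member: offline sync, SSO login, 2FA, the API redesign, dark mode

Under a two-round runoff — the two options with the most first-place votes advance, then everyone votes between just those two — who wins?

the API redesign

Round 1 first-place votes: offline sync 4, SSO login 0, dark mode 0, the API redesign 7, 2FA 0.
the API redesign and offline sync advance.
Runoff: the API redesign is preferred to offline sync by 7 voters; offline sync by 4.
the API redesign wins the runoff.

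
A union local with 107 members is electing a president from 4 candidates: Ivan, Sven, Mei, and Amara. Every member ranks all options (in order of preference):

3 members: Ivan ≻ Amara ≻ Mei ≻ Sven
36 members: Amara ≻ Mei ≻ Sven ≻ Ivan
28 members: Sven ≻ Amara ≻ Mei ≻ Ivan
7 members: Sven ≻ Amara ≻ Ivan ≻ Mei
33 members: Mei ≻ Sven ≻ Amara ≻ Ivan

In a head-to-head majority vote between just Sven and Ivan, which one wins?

Sven

Voters preferring Sven to Ivan: 104; preferring Ivan to Sven: 3.
Sven wins the head-to-head.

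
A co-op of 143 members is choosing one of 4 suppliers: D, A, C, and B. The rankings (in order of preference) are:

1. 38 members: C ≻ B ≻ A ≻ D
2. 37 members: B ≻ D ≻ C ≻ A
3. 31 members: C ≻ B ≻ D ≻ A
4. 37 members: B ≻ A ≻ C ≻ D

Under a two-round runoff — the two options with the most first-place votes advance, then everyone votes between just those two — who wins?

B

Round 1 first-place votes: D 0, A 0, C 69, B 74.
B and C advance.
Runoff: B is preferred to C by 74 voters; C by 69.
B wins the runoff.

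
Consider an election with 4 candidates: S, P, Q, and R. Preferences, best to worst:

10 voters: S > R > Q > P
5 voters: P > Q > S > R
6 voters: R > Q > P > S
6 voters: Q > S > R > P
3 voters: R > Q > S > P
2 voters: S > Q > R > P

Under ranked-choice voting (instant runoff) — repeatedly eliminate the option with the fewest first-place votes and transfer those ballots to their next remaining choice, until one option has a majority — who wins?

Q

Round 1: S 12, P 5, Q 6, R 9. Eliminate P.
Round 2: S 12, Q 11, R 9. Eliminate R.
Round 3: S 12, Q 20. Q has a majority.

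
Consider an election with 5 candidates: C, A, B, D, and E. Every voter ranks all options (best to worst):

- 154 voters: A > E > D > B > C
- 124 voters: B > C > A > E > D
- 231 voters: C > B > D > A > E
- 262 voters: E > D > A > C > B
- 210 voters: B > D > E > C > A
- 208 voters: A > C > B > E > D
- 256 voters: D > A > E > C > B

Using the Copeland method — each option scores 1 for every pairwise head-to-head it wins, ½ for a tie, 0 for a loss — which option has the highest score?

C: beats B; loses to A, D, and E → score 1.
A: beats C, B, and E; loses to D → score 3.
B: beats D and E; loses to C and A → score 2.
D: beats C and A; loses to B and E → score 2.
E: beats C and D; loses to A and B → score 2.
A has the best pairwise record.

A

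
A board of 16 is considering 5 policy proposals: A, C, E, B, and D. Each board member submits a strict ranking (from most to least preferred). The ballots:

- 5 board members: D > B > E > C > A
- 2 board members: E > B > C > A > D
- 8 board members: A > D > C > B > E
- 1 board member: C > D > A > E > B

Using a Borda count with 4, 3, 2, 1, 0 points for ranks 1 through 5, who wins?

A: 5·0 + 2·1 + 8·4 + 1·2 = 36
C: 5·1 + 2·2 + 8·2 + 1·4 = 29
E: 5·2 + 2·4 + 8·0 + 1·1 = 19
B: 5·3 + 2·3 + 8·1 + 1·0 = 29
D: 5·4 + 2·0 + 8·3 + 1·3 = 47
D has the highest Borda score (47).

D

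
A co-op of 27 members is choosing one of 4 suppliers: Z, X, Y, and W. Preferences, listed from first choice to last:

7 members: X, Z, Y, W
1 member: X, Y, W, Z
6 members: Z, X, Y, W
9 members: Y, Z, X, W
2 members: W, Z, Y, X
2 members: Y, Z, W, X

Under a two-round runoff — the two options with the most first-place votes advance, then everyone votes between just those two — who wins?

Round 1 first-place votes: Z 6, X 8, Y 11, W 2.
Y and X advance.
Runoff: Y is preferred to X by 13 voters; X by 14.
X wins the runoff.

X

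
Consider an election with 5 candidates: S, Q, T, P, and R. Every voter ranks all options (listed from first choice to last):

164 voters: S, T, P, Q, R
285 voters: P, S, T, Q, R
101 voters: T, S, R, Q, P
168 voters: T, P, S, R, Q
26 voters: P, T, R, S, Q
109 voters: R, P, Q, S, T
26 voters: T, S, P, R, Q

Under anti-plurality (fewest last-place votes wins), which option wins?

Last-place votes: S 0, Q 220, T 109, P 101, R 449.
S is ranked last by the fewest voters, so S wins.

S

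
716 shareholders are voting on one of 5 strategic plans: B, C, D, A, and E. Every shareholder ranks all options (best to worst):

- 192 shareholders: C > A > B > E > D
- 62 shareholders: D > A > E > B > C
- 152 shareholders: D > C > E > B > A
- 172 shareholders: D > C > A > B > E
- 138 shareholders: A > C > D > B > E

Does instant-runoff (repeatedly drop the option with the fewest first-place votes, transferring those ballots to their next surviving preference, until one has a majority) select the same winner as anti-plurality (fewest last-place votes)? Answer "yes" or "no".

no

Instant-runoff — R1 B 0, C 192, D 386, A 138, E 0 (D winner). Winner: D.
Anti-plurality — last-place votes: B 0, C 62, D 192, A 152, E 310. Winner: B.
The two methods disagree.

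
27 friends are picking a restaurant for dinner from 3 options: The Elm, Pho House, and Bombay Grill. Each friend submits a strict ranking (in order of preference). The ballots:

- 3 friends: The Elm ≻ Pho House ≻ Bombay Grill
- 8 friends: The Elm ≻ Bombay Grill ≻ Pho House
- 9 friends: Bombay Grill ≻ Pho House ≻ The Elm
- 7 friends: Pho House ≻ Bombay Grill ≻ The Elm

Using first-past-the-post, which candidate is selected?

First-place votes: The Elm 11, Pho House 7, Bombay Grill 9.
The Elm has the most first-place votes.

The Elm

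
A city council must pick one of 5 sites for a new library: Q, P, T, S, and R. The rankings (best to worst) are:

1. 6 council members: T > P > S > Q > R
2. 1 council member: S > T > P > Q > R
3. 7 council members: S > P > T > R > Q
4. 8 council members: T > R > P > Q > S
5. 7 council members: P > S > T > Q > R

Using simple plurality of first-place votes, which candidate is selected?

T

First-place votes: Q 0, P 7, T 14, S 8, R 0.
T has the most first-place votes.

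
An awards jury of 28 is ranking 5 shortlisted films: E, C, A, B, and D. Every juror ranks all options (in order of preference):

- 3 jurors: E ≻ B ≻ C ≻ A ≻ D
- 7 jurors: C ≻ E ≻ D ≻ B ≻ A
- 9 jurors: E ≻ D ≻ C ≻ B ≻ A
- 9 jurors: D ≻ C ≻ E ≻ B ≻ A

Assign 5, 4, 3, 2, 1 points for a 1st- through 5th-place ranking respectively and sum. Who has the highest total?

E

E: 3·5 + 7·4 + 9·5 + 9·3 = 115
C: 3·3 + 7·5 + 9·3 + 9·4 = 107
A: 3·2 + 7·1 + 9·1 + 9·1 = 31
B: 3·4 + 7·2 + 9·2 + 9·2 = 62
D: 3·1 + 7·3 + 9·4 + 9·5 = 105
E has the highest Borda score (115).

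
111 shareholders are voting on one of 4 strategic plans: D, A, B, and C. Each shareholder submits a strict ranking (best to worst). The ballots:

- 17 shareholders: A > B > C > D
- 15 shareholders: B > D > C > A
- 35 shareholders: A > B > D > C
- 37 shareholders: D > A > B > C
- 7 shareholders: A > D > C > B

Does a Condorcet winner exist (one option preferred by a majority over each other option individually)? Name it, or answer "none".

A

A vs D: 59–52 for A.
A vs B: 96–15 for A.
A vs C: 96–15 for A.
A beats every other option head-to-head.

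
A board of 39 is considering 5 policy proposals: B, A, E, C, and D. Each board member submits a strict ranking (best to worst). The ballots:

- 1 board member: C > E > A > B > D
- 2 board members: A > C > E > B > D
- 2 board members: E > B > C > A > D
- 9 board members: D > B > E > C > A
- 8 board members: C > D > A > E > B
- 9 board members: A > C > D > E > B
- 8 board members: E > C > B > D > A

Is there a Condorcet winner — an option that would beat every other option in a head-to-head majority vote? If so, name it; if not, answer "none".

C vs B: 28–11 for C.
C vs A: 28–11 for C.
C vs E: 20–19 for C.
C vs D: 30–9 for C.
C beats every other option head-to-head.

C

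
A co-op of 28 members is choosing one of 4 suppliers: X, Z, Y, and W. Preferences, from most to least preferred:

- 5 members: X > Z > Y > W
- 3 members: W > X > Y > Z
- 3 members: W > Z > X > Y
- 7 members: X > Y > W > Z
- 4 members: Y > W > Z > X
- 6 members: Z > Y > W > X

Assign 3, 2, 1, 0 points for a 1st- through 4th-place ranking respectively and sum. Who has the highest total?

Y

X: 5·3 + 3·2 + 3·1 + 7·3 + 4·0 + 6·0 = 45
Z: 5·2 + 3·0 + 3·2 + 7·0 + 4·1 + 6·3 = 38
Y: 5·1 + 3·1 + 3·0 + 7·2 + 4·3 + 6·2 = 46
W: 5·0 + 3·3 + 3·3 + 7·1 + 4·2 + 6·1 = 39
Y has the highest Borda score (46).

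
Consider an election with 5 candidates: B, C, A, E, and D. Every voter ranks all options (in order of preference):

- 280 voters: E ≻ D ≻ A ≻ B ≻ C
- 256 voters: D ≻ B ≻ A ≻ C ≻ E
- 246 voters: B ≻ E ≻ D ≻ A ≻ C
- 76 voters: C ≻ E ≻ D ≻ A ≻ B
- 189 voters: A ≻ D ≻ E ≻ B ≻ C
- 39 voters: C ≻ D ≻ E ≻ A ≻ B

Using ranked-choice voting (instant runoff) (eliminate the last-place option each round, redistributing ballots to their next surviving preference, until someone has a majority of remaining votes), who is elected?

Round 1: B 246, C 115, A 189, E 280, D 256. Eliminate C.
Round 2: B 246, A 189, E 356, D 295. Eliminate A.
Round 3: B 246, E 356, D 484. Eliminate B.
Round 4: E 602, D 484. E has a majority.

E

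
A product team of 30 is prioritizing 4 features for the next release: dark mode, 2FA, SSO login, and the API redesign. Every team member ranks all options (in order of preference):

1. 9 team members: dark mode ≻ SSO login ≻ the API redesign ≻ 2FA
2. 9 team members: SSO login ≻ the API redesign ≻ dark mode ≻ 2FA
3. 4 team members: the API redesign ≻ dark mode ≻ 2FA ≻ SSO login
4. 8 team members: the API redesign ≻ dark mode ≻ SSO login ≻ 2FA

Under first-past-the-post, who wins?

the API redesign

First-place votes: dark mode 9, 2FA 0, SSO login 9, the API redesign 12.
the API redesign has the most first-place votes.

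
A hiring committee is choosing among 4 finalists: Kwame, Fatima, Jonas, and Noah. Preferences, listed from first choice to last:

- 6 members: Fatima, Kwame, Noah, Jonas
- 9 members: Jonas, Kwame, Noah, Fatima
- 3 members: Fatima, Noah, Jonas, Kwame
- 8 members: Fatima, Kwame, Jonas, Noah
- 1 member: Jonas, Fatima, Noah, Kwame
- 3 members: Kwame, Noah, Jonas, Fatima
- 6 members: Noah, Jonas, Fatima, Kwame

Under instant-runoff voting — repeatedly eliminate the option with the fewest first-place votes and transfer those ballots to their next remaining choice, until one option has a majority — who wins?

Jonas

Round 1: Kwame 3, Fatima 17, Jonas 10, Noah 6. Eliminate Kwame.
Round 2: Fatima 17, Jonas 10, Noah 9. Eliminate Noah.
Round 3: Fatima 17, Jonas 19. Jonas has a majority.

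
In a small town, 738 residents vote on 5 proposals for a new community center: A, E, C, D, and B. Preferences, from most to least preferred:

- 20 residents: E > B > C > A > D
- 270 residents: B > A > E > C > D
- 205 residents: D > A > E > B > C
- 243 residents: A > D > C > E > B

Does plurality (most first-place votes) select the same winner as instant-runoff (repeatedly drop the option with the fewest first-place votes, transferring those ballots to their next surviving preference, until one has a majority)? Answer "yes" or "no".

no

Plurality — first-place votes: A 243, E 20, C 0, D 205, B 270. Winner: B.
Instant-runoff — R1 A 243, E 20, C 0, D 205, B 270 (C out); R2 A 243, E 20, D 205, B 270 (E out); R3 A 243, D 205, B 290 (D out); R4 A 448, B 290 (A winner). Winner: A.
The two methods disagree.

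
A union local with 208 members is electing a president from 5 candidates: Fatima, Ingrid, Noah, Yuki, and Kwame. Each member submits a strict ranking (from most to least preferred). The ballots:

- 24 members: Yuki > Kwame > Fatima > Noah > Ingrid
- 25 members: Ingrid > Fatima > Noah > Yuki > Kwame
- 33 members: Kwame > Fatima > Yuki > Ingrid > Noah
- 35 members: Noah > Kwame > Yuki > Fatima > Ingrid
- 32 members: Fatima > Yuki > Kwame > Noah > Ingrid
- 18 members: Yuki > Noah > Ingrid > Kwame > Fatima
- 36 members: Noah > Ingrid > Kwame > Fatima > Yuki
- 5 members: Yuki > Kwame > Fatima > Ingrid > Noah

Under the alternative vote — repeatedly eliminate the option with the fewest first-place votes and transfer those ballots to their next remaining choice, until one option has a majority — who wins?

Fatima

Round 1: Fatima 32, Ingrid 25, Noah 71, Yuki 47, Kwame 33. Eliminate Ingrid.
Round 2: Fatima 57, Noah 71, Yuki 47, Kwame 33. Eliminate Kwame.
Round 3: Fatima 90, Noah 71, Yuki 47. Eliminate Yuki.
Round 4: Fatima 119, Noah 89. Fatima has a majority.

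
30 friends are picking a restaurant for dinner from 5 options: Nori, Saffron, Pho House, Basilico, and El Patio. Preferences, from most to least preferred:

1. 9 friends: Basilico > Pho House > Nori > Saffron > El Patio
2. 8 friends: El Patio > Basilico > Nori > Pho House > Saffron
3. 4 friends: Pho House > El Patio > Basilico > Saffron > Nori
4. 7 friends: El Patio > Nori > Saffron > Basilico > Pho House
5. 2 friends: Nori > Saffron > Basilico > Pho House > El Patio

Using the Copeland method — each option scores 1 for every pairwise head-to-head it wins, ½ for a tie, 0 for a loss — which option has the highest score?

El Patio

Nori: beats Saffron and Pho House; loses to Basilico and El Patio → score 2.
Saffron: loses to Nori, Pho House, Basilico, and El Patio → score 0.
Pho House: beats Saffron; ties El Patio; loses to Nori and Basilico → score 1.5.
Basilico: beats Nori, Saffron, and Pho House; loses to El Patio → score 3.
El Patio: beats Nori, Saffron, and Basilico; ties Pho House → score 3.5.
El Patio has the best pairwise record.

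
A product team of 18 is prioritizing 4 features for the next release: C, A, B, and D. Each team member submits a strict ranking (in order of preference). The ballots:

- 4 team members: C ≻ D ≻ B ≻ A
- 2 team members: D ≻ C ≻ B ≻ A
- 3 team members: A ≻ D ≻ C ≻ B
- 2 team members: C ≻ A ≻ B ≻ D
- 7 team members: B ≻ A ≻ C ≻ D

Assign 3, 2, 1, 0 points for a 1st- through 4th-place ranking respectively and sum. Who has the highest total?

C: 4·3 + 2·2 + 3·1 + 2·3 + 7·1 = 32
A: 4·0 + 2·0 + 3·3 + 2·2 + 7·2 = 27
B: 4·1 + 2·1 + 3·0 + 2·1 + 7·3 = 29
D: 4·2 + 2·3 + 3·2 + 2·0 + 7·0 = 20
C has the highest Borda score (32).

C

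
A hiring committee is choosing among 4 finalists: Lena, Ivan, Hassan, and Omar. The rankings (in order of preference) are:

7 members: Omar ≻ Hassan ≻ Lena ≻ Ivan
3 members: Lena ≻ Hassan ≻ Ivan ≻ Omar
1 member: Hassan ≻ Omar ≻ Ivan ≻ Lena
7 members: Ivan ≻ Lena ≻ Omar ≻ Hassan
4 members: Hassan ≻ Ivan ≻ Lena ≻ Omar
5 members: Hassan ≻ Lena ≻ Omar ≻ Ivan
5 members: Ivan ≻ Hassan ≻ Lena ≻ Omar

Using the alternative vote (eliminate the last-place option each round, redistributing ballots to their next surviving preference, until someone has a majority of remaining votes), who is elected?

Round 1: Lena 3, Ivan 12, Hassan 10, Omar 7. Eliminate Lena.
Round 2: Ivan 12, Hassan 13, Omar 7. Eliminate Omar.
Round 3: Ivan 12, Hassan 20. Hassan has a majority.

Hassan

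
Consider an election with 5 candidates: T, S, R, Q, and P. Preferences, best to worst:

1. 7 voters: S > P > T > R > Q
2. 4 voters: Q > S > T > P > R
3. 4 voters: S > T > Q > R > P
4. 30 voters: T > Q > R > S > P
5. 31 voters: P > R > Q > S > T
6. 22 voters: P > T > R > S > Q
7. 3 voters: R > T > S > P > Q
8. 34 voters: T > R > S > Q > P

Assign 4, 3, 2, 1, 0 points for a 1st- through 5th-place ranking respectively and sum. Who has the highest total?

T

T: 7·2 + 4·2 + 4·3 + 30·4 + 31·0 + 22·3 + 3·3 + 34·4 = 365
S: 7·4 + 4·3 + 4·4 + 30·1 + 31·1 + 22·1 + 3·2 + 34·2 = 213
R: 7·1 + 4·0 + 4·1 + 30·2 + 31·3 + 22·2 + 3·4 + 34·3 = 322
Q: 7·0 + 4·4 + 4·2 + 30·3 + 31·2 + 22·0 + 3·0 + 34·1 = 210
P: 7·3 + 4·1 + 4·0 + 30·0 + 31·4 + 22·4 + 3·1 + 34·0 = 240
T has the highest Borda score (365).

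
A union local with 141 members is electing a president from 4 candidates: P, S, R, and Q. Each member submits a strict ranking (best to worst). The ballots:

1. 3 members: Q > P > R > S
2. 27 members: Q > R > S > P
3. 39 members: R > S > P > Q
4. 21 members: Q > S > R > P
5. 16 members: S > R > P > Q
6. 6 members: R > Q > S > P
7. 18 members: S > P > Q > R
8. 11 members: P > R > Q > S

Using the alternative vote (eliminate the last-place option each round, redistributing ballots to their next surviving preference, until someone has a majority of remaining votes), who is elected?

R

Round 1: P 11, S 34, R 45, Q 51. Eliminate P.
Round 2: S 34, R 56, Q 51. Eliminate S.
Round 3: R 72, Q 69. R has a majority.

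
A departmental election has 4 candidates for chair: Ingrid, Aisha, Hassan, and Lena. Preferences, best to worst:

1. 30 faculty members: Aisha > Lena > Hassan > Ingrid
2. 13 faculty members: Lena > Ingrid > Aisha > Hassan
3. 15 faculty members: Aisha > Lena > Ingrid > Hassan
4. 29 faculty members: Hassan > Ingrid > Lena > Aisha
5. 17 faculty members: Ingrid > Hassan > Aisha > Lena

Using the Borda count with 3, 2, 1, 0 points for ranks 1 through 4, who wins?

Aisha

Ingrid: 30·0 + 13·2 + 15·1 + 29·2 + 17·3 = 150
Aisha: 30·3 + 13·1 + 15·3 + 29·0 + 17·1 = 165
Hassan: 30·1 + 13·0 + 15·0 + 29·3 + 17·2 = 151
Lena: 30·2 + 13·3 + 15·2 + 29·1 + 17·0 = 158
Aisha has the highest Borda score (165).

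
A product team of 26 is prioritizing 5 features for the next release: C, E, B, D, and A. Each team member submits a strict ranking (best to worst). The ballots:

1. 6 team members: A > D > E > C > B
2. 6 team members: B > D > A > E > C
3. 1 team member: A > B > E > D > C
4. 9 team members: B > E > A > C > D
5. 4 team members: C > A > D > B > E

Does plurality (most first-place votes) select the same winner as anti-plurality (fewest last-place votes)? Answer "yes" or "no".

no

Plurality — first-place votes: C 4, E 0, B 15, D 0, A 7. Winner: B.
Anti-plurality — last-place votes: C 7, E 4, B 6, D 9, A 0. Winner: A.
The two methods disagree.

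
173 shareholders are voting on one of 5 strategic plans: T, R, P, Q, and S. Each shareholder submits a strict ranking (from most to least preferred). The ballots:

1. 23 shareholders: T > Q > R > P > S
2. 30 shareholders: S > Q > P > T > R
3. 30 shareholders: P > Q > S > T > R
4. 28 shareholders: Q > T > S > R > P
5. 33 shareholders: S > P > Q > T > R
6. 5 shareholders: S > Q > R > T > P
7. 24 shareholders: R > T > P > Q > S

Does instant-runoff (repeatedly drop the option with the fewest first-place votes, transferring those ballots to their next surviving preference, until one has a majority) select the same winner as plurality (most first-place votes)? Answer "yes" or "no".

yes

Instant-runoff — R1 T 23, R 24, P 30, Q 28, S 68 (T out); R2 R 24, P 30, Q 51, S 68 (R out); R3 P 54, Q 51, S 68 (Q out); R4 P 77, S 96 (S winner). Winner: S.
Plurality — first-place votes: T 23, R 24, P 30, Q 28, S 68. Winner: S.
The two methods agree.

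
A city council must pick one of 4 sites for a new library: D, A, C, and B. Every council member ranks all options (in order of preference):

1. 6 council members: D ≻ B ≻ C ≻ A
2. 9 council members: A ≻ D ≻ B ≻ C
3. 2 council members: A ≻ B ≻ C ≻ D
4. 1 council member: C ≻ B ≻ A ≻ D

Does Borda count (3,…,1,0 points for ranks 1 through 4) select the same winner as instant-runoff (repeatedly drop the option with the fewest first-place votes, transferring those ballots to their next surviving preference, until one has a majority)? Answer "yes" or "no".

Borda — scores: D 36, A 34, C 11, B 27. Winner: D.
Instant-runoff — R1 D 6, A 11, C 1, B 0 (A winner). Winner: A.
The two methods disagree.

no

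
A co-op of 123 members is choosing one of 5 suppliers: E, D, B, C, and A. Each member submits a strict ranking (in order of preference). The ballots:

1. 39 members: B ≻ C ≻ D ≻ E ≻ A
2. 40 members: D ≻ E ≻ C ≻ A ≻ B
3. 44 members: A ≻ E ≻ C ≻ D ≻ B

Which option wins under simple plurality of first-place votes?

A

First-place votes: E 0, D 40, B 39, C 0, A 44.
A has the most first-place votes.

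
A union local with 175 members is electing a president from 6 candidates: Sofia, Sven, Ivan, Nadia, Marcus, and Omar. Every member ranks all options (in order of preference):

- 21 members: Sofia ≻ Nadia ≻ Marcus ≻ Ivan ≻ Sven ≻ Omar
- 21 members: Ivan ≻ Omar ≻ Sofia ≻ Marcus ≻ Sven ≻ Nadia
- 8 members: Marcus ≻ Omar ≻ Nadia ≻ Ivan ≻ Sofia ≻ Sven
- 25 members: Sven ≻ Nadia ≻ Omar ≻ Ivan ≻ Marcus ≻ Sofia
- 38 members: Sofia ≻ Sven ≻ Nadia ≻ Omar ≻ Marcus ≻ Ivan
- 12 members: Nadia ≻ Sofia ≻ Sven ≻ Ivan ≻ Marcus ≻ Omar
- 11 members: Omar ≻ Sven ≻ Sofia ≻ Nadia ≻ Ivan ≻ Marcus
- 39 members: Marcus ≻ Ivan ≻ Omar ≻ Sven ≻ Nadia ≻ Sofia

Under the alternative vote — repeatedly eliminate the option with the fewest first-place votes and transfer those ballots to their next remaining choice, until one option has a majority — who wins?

Round 1: Sofia 59, Sven 25, Ivan 21, Nadia 12, Marcus 47, Omar 11. Eliminate Omar.
Round 2: Sofia 59, Sven 36, Ivan 21, Nadia 12, Marcus 47. Eliminate Nadia.
Round 3: Sofia 71, Sven 36, Ivan 21, Marcus 47. Eliminate Ivan.
Round 4: Sofia 92, Sven 36, Marcus 47. Sofia has a majority.

Sofia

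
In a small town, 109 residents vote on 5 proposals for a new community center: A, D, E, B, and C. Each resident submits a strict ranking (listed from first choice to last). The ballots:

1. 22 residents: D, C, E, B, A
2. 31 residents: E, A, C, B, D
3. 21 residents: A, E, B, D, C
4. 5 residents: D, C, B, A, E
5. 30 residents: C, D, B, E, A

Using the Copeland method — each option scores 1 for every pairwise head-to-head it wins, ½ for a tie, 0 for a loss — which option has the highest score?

C

A: loses to D, E, B, and C → score 0.
D: beats A, E, and B; loses to C → score 3.
E: beats A and B; loses to D and C → score 2.
B: beats A; loses to D, E, and C → score 1.
C: beats A, D, E, and B → score 4.
C has the best pairwise record.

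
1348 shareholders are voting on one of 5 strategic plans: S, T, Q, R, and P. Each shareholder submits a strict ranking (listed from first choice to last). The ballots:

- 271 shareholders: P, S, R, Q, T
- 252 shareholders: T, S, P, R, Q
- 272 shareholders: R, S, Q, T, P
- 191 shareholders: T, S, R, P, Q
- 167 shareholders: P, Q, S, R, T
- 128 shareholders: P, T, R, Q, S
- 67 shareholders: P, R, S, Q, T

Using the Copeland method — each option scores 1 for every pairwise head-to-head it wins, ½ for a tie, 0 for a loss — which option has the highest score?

S: beats T, Q, R, and P → score 4.
T: beats P; loses to S, Q, and R → score 1.
Q: beats T; loses to S, R, and P → score 1.
R: beats T and Q; loses to S and P → score 2.
P: beats Q and R; loses to S and T → score 2.
S has the best pairwise record.

S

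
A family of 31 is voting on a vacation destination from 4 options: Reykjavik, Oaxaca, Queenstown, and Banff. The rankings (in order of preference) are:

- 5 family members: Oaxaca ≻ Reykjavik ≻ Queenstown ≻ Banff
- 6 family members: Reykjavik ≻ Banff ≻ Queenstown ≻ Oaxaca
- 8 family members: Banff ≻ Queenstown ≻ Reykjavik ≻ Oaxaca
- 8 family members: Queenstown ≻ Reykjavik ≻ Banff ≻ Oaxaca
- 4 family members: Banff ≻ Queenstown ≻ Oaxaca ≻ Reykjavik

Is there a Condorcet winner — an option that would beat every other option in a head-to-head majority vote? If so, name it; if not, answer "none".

none

Checking pairwise contests:
Queenstown beats Reykjavik 20–11.
Reykjavik beats Oaxaca 22–9.
Banff beats Queenstown 18–13.
Reykjavik beats Banff 19–12.
Every option loses at least one head-to-head, so there is no Condorcet winner.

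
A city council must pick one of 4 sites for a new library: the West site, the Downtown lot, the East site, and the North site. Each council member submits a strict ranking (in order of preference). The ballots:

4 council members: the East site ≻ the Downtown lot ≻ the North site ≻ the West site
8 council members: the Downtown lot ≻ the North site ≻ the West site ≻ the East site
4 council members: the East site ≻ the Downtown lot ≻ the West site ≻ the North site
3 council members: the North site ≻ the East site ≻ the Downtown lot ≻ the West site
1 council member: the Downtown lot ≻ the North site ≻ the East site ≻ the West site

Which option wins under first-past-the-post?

First-place votes: the West site 0, the Downtown lot 9, the East site 8, the North site 3.
the Downtown lot has the most first-place votes.

the Downtown lot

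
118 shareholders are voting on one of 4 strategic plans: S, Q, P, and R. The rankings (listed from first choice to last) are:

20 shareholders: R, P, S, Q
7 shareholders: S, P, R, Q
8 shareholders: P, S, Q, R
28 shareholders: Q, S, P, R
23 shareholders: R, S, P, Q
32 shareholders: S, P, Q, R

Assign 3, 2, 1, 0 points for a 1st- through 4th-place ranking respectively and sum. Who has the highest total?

S

S: 20·1 + 7·3 + 8·2 + 28·2 + 23·2 + 32·3 = 255
Q: 20·0 + 7·0 + 8·1 + 28·3 + 23·0 + 32·1 = 124
P: 20·2 + 7·2 + 8·3 + 28·1 + 23·1 + 32·2 = 193
R: 20·3 + 7·1 + 8·0 + 28·0 + 23·3 + 32·0 = 136
S has the highest Borda score (255).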